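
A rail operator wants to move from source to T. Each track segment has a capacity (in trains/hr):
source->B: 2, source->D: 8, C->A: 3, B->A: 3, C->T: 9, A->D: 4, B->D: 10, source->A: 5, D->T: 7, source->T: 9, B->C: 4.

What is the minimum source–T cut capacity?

Max flow = 18 (via 3 augmenting paths).
In the residual at optimum, the set reachable from source is {A, D, source}.
Cut edges: source->B (cap 2), source->T (cap 9), D->T (cap 7). Sum = 18.

18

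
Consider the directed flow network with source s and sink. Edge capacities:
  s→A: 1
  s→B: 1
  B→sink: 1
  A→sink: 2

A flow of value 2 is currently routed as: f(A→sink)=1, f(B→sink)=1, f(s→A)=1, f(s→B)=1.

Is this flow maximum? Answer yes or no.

Residual reachable from s: {s}; sink is not reachable.
Saturated cut: s→A, s→B with total capacity 2 = current flow value. Flow is maximum.

Yes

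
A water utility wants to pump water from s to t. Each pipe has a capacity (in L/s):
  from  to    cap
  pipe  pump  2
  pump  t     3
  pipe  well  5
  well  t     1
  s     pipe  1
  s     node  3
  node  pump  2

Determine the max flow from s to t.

Augment s->pipe->well->t: bottleneck 1. Total 1.
Augment s->node->pump->t: bottleneck 2. Total 3.
No augmenting path remains in the residual graph.

3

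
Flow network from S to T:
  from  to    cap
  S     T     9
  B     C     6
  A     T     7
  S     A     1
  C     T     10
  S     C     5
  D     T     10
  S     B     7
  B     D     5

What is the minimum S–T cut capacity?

22

Max flow = 22 (via 5 augmenting paths).
In the residual at optimum, the set reachable from S is {S}.
Cut edges: S→B (cap 7), S→A (cap 1), S→C (cap 5), S→T (cap 9). Sum = 22.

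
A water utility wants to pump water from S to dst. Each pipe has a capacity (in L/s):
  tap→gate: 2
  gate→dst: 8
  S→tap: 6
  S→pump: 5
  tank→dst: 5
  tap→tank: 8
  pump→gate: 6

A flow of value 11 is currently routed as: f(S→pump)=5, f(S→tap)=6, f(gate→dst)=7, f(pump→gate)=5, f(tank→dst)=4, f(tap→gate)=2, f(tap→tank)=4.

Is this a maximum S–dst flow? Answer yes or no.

Residual reachable from S: {S}; dst is not reachable.
Saturated cut: S→pump, S→tap with total capacity 11 = current flow value. Flow is maximum.

Yes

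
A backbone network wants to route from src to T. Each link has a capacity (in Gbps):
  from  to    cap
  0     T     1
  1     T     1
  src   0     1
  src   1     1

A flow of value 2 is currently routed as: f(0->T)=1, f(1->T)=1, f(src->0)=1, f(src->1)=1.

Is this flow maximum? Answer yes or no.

Yes

Residual reachable from src: {src}; T is not reachable.
Saturated cut: src->1, src->0 with total capacity 2 = current flow value. Flow is maximum.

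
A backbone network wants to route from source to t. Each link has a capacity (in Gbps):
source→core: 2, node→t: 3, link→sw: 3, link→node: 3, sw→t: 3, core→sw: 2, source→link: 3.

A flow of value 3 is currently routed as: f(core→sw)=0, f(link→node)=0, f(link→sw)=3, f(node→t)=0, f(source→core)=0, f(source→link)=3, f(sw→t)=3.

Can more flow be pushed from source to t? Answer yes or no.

Yes

Residual path source→core→sw→link→node→t has bottleneck 2 > 0.
Pushing 2 along it raises the flow to 5, so the given flow is not maximum.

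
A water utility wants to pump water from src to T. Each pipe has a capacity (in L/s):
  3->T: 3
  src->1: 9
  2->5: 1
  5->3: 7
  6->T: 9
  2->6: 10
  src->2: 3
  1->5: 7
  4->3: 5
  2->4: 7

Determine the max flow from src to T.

Augment src->2->6->T: bottleneck 3. Total 3.
Augment src->1->5->3->T: bottleneck 3. Total 6.
No augmenting path remains in the residual graph.

6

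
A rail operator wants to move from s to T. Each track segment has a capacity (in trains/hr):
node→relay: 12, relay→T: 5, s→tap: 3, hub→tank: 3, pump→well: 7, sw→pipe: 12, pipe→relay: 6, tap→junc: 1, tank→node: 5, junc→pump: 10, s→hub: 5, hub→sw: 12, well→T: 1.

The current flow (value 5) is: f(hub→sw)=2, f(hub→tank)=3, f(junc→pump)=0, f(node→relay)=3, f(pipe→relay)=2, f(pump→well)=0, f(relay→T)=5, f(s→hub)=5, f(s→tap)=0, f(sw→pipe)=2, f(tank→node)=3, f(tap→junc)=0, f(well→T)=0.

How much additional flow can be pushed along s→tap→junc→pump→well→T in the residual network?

1

Residual capacities along the path: s→tap: 3, tap→junc: 1, junc→pump: 10, pump→well: 7, well→T: 1.
Minimum is 1.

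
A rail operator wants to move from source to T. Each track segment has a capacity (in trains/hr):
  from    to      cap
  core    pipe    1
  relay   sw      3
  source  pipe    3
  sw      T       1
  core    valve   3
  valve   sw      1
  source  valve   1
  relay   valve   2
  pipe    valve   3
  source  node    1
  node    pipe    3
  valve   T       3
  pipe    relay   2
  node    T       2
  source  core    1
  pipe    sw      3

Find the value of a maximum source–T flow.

Augment source→node→T: bottleneck 1. Total 1.
Augment source→valve→T: bottleneck 1. Total 2.
Augment source→core→valve→T: bottleneck 1. Total 3.
Augment source→pipe→valve→T: bottleneck 1. Total 4.
Augment source→pipe→sw→T: bottleneck 1. Total 5.
No augmenting path remains in the residual graph.

5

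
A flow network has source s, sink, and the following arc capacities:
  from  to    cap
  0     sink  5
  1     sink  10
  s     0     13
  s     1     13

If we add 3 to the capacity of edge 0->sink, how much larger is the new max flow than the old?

Original max flow = 15.
After raising cap(0->sink), augmenting paths through that edge carry 3 more units.
New max flow = 18. Increase = 3.

3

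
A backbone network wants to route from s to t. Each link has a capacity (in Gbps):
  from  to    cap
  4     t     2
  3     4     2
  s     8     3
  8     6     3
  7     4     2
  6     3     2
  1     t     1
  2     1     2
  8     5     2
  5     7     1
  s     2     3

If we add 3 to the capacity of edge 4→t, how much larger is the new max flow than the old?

Original max flow = 3.
After raising cap(4→t), augmenting paths through that edge carry 1 more unit.
New max flow = 4. Increase = 1.

1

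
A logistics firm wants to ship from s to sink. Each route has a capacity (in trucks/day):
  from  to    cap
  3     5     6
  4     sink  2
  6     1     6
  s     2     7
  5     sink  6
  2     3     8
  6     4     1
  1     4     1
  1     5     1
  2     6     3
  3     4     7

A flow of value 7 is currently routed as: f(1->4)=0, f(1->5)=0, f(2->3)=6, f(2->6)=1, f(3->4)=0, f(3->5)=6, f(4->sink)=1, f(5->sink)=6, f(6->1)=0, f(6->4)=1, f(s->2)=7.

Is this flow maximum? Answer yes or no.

Residual reachable from s: {s}; sink is not reachable.
Saturated cut: s->2 with total capacity 7 = current flow value. Flow is maximum.

Yes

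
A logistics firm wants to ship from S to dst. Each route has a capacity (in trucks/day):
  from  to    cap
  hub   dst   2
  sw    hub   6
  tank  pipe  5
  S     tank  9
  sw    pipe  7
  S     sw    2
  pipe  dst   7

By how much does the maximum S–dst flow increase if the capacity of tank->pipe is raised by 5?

Original max flow = 7.
After raising cap(tank->pipe), augmenting paths through that edge carry 2 more units.
New max flow = 9. Increase = 2.

2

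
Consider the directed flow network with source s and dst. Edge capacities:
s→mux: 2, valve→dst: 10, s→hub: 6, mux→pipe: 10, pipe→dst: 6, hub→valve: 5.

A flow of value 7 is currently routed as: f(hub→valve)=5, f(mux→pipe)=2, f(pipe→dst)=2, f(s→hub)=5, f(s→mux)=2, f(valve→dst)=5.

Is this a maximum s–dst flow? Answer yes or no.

Yes

Residual reachable from s: {hub, s}; dst is not reachable.
Saturated cut: hub→valve, s→mux with total capacity 7 = current flow value. Flow is maximum.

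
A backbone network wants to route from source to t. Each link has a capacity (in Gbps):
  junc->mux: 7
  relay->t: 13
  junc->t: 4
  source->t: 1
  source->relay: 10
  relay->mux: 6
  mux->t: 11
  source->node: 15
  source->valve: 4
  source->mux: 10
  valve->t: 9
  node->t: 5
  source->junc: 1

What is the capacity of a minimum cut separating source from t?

31

Max flow = 31 (via 6 augmenting paths).
In the residual at optimum, the set reachable from source is {node, source}.
Cut edges: source->valve (cap 4), source->relay (cap 10), source->junc (cap 1), source->mux (cap 10), source->t (cap 1), node->t (cap 5). Sum = 31.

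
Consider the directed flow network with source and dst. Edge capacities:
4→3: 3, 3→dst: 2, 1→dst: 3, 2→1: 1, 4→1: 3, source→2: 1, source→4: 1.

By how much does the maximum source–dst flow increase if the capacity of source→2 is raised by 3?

Original max flow = 2.
Even with extra capacity on source→2, another cut of capacity 2 remains binding.
New max flow = 2. Increase = 0.

0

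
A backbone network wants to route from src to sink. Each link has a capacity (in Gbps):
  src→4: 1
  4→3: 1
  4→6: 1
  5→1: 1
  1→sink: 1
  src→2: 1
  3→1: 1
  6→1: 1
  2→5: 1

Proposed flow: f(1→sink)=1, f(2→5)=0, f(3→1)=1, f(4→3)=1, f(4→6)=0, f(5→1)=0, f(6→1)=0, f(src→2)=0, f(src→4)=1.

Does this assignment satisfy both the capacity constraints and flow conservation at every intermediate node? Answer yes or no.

Every edge has 0 ≤ f(e) ≤ cap(e).
At each intermediate node, inflow equals outflow.

Yes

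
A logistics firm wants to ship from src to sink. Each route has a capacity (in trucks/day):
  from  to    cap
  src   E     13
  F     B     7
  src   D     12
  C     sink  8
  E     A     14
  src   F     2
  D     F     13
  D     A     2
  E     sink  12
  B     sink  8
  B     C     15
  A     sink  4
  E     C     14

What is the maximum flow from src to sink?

Augment src→E→sink: bottleneck 12. Total 12.
Augment src→E→A→sink: bottleneck 1. Total 13.
Augment src→D→A→sink: bottleneck 2. Total 15.
Augment src→F→B→sink: bottleneck 2. Total 17.
Augment src→D→F→B→sink: bottleneck 5. Total 22.
No augmenting path remains in the residual graph.

22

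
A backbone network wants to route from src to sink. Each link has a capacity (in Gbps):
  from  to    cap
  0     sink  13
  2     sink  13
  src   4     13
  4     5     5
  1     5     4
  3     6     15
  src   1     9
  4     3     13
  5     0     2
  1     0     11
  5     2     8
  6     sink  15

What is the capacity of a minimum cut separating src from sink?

Max flow = 22 (via 2 augmenting paths).
In the residual at optimum, the set reachable from src is {src}.
Cut edges: src->1 (cap 9), src->4 (cap 13). Sum = 22.

22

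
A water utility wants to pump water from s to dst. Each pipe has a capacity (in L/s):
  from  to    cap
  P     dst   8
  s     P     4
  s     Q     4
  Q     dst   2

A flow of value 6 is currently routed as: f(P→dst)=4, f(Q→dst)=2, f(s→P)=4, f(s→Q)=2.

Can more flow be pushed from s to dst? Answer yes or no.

Residual reachable from s: {Q, s}; dst is not reachable.
Saturated cut: s→P, Q→dst with total capacity 6 = current flow value. Flow is maximum.

No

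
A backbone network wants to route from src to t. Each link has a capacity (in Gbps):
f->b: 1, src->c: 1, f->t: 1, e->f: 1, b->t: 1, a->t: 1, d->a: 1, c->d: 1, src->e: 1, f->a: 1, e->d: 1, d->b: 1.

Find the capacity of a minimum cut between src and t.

Max flow = 2 (via 2 augmenting paths).
In the residual at optimum, the set reachable from src is {src}.
Cut edges: src->e (cap 1), src->c (cap 1). Sum = 2.

2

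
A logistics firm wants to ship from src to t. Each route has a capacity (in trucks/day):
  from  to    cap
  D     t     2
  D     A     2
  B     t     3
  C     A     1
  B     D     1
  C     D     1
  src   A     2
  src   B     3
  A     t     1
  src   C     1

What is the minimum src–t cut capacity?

5

Max flow = 5 (via 3 augmenting paths).
In the residual at optimum, the set reachable from src is {A, src}.
Cut edges: src→C (cap 1), src→B (cap 3), A→t (cap 1). Sum = 5.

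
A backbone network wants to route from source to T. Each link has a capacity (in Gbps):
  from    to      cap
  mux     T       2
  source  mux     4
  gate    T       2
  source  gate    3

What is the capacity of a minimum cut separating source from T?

Max flow = 4 (via 2 augmenting paths).
In the residual at optimum, the set reachable from source is {gate, mux, source}.
Cut edges: gate->T (cap 2), mux->T (cap 2). Sum = 4.

4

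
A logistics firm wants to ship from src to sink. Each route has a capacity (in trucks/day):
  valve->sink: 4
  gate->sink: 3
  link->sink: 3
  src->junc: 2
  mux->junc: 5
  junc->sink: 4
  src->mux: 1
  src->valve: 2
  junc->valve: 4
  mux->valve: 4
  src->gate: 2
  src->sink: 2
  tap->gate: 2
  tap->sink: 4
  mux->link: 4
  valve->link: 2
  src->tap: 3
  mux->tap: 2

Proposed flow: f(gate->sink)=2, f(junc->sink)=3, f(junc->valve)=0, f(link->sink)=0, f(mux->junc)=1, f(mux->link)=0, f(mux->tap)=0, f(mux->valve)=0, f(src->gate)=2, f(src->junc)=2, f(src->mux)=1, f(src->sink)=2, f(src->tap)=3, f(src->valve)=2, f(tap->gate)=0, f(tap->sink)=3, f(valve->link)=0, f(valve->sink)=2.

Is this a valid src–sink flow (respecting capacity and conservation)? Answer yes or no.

Every edge has 0 ≤ f(e) ≤ cap(e).
At each intermediate node, inflow equals outflow.

Yes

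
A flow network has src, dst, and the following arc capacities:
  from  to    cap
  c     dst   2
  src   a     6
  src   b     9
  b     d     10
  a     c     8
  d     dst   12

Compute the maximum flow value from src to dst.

11

Augment src→a→c→dst: bottleneck 2. Total 2.
Augment src→b→d→dst: bottleneck 9. Total 11.
No augmenting path remains in the residual graph.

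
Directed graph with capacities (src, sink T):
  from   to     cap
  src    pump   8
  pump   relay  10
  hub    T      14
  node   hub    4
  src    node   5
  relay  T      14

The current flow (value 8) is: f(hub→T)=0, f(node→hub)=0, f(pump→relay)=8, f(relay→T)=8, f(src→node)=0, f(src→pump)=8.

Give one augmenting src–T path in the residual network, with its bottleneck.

src→node→hub→T, bottleneck 4

Residual along src→node→hub→T: src→node: 5, node→hub: 4, hub→T: 14.
Bottleneck = min = 4.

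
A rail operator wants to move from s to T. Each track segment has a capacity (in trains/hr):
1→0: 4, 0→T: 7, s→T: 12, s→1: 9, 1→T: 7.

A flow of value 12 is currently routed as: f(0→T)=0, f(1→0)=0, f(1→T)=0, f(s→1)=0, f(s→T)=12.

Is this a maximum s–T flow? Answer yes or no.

No

Residual path s→1→T has bottleneck 7 > 0.
Pushing 7 along it raises the flow to 19, so the given flow is not maximum.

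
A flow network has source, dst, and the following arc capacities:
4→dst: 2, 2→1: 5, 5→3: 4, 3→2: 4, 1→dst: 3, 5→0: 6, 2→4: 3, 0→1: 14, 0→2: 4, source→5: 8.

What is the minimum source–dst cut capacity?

5

Max flow = 5 (via 2 augmenting paths).
In the residual at optimum, the set reachable from source is {0, 1, 2, 3, 4, 5, source}.
Cut edges: 1→dst (cap 3), 4→dst (cap 2). Sum = 5.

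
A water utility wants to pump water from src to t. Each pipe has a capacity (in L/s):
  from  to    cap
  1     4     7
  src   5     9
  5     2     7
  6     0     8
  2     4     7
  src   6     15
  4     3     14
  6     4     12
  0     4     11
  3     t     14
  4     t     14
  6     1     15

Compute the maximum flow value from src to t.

Augment src->6->4->t: bottleneck 12. Total 12.
Augment src->5->2->4->t: bottleneck 2. Total 14.
Augment src->5->2->4->3->t: bottleneck 5. Total 19.
Augment src->6->1->4->3->t: bottleneck 3. Total 22.
No augmenting path remains in the residual graph.

22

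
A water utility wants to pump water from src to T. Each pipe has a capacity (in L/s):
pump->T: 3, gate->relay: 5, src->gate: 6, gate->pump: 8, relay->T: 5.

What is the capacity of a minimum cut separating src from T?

Max flow = 6 (via 2 augmenting paths).
In the residual at optimum, the set reachable from src is {src}.
Cut edges: src->gate (cap 6). Sum = 6.

6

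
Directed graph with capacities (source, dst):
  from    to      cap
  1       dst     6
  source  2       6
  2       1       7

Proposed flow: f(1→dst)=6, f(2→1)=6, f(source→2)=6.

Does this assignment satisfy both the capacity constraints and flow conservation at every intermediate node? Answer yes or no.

Every edge has 0 ≤ f(e) ≤ cap(e).
At each intermediate node, inflow equals outflow.

Yes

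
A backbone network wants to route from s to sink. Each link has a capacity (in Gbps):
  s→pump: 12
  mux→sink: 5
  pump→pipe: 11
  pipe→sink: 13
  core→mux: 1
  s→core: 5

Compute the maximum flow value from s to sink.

12

Augment s→pump→pipe→sink: bottleneck 11. Total 11.
Augment s→core→mux→sink: bottleneck 1. Total 12.
No augmenting path remains in the residual graph.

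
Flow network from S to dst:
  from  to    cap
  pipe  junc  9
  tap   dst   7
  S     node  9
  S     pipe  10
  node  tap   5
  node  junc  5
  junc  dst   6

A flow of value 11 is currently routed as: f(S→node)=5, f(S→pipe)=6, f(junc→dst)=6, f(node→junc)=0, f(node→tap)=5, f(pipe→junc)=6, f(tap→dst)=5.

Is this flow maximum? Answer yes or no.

Yes

Residual reachable from S: {S, junc, node, pipe}; dst is not reachable.
Saturated cut: node→tap, junc→dst with total capacity 11 = current flow value. Flow is maximum.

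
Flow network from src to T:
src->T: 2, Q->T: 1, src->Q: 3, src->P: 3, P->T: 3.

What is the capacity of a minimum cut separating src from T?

6

Max flow = 6 (via 3 augmenting paths).
In the residual at optimum, the set reachable from src is {Q, src}.
Cut edges: src->P (cap 3), src->T (cap 2), Q->T (cap 1). Sum = 6.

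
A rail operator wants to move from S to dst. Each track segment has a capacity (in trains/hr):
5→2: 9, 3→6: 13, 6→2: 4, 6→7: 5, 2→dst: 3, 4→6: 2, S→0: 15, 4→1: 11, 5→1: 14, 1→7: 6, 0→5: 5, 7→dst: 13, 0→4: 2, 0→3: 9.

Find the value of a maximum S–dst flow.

14

Augment S→0→5→2→dst: bottleneck 3. Total 3.
Augment S→0→3→6→7→dst: bottleneck 5. Total 8.
Augment S→0→4→1→7→dst: bottleneck 2. Total 10.
Augment S→0→5→1→7→dst: bottleneck 2. Total 12.
Augment S→0→3→6→2→5→1→7→dst: bottleneck 2. Total 14.
No augmenting path remains in the residual graph.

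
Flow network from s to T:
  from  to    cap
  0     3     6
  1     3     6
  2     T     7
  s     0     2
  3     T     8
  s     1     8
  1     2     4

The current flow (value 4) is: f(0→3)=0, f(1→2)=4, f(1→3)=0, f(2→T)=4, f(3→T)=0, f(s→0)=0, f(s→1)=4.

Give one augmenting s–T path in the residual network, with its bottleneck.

Residual along s→1→3→T: s→1: 4, 1→3: 6, 3→T: 8.
Bottleneck = min = 4.

s→1→3→T, bottleneck 4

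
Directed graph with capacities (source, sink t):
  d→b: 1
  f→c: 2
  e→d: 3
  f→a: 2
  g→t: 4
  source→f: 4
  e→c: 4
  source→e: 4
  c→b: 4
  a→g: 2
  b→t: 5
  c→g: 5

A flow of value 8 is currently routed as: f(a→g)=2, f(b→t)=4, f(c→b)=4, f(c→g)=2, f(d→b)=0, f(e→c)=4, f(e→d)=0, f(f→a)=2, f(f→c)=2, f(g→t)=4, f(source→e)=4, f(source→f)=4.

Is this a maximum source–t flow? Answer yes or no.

Yes

Residual reachable from source: {source}; t is not reachable.
Saturated cut: source→f, source→e with total capacity 8 = current flow value. Flow is maximum.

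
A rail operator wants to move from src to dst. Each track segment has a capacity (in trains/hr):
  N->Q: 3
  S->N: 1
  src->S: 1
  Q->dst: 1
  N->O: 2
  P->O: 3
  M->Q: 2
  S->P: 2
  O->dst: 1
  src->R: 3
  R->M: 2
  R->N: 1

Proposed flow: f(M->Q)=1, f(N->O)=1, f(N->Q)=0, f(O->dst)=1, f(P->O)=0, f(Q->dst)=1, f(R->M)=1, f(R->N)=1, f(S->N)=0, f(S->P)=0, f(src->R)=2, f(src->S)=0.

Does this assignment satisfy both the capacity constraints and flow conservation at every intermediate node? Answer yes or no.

Every edge has 0 ≤ f(e) ≤ cap(e).
At each intermediate node, inflow equals outflow.

Yes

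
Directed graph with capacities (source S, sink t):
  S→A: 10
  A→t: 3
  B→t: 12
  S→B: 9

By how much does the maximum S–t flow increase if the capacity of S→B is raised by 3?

3

Original max flow = 12.
After raising cap(S→B), augmenting paths through that edge carry 3 more units.
New max flow = 15. Increase = 3.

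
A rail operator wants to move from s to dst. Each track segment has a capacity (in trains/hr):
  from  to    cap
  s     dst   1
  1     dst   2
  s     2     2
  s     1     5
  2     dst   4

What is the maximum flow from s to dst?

Augment s->dst: bottleneck 1. Total 1.
Augment s->2->dst: bottleneck 2. Total 3.
Augment s->1->dst: bottleneck 2. Total 5.
No augmenting path remains in the residual graph.

5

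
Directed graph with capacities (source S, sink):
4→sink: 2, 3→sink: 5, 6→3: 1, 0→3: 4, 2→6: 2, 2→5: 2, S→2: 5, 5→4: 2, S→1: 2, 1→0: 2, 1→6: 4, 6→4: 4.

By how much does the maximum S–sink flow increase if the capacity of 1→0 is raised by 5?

0

Original max flow = 5.
Edge 1→0 does not cross the min cut (source side {2, 4, 5, 6, S}), so extra capacity there cannot help.
New max flow = 5. Increase = 0.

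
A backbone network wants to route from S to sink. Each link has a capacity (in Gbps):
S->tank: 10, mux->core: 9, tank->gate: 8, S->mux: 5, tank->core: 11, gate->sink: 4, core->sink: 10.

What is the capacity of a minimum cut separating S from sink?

Max flow = 14 (via 3 augmenting paths).
In the residual at optimum, the set reachable from S is {S, core, gate, mux, tank}.
Cut edges: gate->sink (cap 4), core->sink (cap 10). Sum = 14.

14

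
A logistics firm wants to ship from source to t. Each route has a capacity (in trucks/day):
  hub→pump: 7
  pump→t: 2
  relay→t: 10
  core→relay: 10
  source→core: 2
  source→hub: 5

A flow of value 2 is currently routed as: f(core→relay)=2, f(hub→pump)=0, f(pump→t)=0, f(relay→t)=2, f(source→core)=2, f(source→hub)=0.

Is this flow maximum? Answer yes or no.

No

Residual path source→hub→pump→t has bottleneck 2 > 0.
Pushing 2 along it raises the flow to 4, so the given flow is not maximum.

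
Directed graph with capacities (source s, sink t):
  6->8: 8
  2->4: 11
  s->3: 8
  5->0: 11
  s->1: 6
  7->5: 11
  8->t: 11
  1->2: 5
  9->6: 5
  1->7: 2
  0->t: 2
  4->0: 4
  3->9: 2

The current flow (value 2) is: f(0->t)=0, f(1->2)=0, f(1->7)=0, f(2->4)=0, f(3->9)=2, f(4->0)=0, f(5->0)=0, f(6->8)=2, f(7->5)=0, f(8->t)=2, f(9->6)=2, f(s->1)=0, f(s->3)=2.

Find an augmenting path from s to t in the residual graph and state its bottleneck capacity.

s->1->7->5->0->t, bottleneck 2

Residual along s->1->7->5->0->t: s->1: 6, 1->7: 2, 7->5: 11, 5->0: 11, 0->t: 2.
Bottleneck = min = 2.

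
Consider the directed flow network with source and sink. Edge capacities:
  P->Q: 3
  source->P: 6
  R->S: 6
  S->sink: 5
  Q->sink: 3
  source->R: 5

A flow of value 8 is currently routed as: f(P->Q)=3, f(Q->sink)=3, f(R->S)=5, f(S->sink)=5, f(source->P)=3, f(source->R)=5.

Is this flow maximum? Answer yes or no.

Yes

Residual reachable from source: {P, source}; sink is not reachable.
Saturated cut: P->Q, source->R with total capacity 8 = current flow value. Flow is maximum.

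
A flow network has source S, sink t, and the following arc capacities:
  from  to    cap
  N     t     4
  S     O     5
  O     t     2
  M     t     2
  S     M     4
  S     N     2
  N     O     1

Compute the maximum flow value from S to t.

Augment S→N→t: bottleneck 2. Total 2.
Augment S→O→t: bottleneck 2. Total 4.
Augment S→M→t: bottleneck 2. Total 6.
No augmenting path remains in the residual graph.

6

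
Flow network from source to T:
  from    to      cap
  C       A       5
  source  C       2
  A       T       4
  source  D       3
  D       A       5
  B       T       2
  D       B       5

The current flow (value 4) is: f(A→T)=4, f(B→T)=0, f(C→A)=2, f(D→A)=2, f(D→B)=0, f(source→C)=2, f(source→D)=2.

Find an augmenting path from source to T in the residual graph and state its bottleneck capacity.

source→D→B→T, bottleneck 1

Residual along source→D→B→T: source→D: 1, D→B: 5, B→T: 2.
Bottleneck = min = 1.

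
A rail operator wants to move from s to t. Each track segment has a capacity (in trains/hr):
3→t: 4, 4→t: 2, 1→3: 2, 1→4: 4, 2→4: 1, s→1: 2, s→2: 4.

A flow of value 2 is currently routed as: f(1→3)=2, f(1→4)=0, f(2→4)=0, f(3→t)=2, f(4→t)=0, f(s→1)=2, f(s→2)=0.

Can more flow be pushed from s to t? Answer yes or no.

Residual path s→2→4→t has bottleneck 1 > 0.
Pushing 1 along it raises the flow to 3, so the given flow is not maximum.

Yes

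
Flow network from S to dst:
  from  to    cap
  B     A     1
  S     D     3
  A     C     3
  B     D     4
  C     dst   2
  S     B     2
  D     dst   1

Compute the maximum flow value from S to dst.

Augment S→D→dst: bottleneck 1. Total 1.
Augment S→B→A→C→dst: bottleneck 1. Total 2.
No augmenting path remains in the residual graph.

2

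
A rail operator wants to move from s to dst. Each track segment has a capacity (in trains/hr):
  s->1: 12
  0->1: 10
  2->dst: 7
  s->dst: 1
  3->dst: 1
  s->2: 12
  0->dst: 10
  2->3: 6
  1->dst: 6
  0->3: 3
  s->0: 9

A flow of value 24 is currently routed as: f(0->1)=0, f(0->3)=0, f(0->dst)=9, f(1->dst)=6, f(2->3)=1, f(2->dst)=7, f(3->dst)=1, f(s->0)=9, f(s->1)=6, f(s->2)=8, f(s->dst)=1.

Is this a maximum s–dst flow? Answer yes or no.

Residual reachable from s: {1, 2, 3, s}; dst is not reachable.
Saturated cut: s->0, s->dst, 2->dst, 1->dst, 3->dst with total capacity 24 = current flow value. Flow is maximum.

Yes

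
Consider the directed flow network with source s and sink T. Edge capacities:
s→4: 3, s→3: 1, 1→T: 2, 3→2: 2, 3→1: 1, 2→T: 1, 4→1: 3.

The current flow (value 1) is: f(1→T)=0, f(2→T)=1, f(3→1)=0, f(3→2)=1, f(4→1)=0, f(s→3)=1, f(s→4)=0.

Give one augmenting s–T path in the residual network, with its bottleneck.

s→4→1→T, bottleneck 2

Residual along s→4→1→T: s→4: 3, 4→1: 3, 1→T: 2.
Bottleneck = min = 2.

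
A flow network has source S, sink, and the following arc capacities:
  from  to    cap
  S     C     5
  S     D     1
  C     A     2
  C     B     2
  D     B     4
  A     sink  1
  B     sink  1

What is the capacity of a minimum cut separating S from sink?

2

Max flow = 2 (via 2 augmenting paths).
In the residual at optimum, the set reachable from S is {A, B, C, D, S}.
Cut edges: B->sink (cap 1), A->sink (cap 1). Sum = 2.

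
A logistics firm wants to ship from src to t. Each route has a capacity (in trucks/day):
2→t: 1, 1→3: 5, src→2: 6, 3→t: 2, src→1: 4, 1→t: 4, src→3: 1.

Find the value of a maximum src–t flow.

Augment src→2→t: bottleneck 1. Total 1.
Augment src→1→t: bottleneck 4. Total 5.
Augment src→3→t: bottleneck 1. Total 6.
No augmenting path remains in the residual graph.

6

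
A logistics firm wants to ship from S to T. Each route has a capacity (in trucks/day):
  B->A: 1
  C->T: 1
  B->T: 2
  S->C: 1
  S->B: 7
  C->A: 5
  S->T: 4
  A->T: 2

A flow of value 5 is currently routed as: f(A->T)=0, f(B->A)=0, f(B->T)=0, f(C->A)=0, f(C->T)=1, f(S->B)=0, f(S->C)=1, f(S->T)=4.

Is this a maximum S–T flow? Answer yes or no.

Residual path S->B->T has bottleneck 2 > 0.
Pushing 2 along it raises the flow to 7, so the given flow is not maximum.

No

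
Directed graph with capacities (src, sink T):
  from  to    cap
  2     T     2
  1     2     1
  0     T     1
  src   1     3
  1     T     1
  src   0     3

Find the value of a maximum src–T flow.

3

Augment src→0→T: bottleneck 1. Total 1.
Augment src→1→T: bottleneck 1. Total 2.
Augment src→1→2→T: bottleneck 1. Total 3.
No augmenting path remains in the residual graph.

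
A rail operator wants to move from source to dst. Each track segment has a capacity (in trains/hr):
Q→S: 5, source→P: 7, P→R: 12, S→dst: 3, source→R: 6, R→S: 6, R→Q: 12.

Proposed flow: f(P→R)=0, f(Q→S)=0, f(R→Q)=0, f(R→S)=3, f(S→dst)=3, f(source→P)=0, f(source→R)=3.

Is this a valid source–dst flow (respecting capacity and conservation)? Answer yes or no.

Every edge has 0 ≤ f(e) ≤ cap(e).
At each intermediate node, inflow equals outflow.

Yes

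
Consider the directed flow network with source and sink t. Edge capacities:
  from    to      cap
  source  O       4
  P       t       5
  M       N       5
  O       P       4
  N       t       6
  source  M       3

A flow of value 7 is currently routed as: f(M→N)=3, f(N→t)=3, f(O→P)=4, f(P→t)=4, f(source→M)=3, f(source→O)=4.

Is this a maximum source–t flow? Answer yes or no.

Residual reachable from source: {source}; t is not reachable.
Saturated cut: source→M, source→O with total capacity 7 = current flow value. Flow is maximum.

Yes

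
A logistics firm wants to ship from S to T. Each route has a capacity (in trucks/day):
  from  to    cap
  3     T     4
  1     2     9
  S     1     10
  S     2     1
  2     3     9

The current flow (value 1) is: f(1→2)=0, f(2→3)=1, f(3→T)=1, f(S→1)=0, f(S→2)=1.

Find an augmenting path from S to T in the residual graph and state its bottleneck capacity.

Residual along S→1→2→3→T: S→1: 10, 1→2: 9, 2→3: 8, 3→T: 3.
Bottleneck = min = 3.

S→1→2→3→T, bottleneck 3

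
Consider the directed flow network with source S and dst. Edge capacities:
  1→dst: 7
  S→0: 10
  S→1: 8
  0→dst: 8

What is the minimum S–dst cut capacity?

Max flow = 15 (via 2 augmenting paths).
In the residual at optimum, the set reachable from S is {0, 1, S}.
Cut edges: 0→dst (cap 8), 1→dst (cap 7). Sum = 15.

15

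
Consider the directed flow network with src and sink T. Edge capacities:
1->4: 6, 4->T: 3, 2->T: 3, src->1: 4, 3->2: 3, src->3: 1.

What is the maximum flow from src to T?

4

Augment src->1->4->T: bottleneck 3. Total 3.
Augment src->3->2->T: bottleneck 1. Total 4.
No augmenting path remains in the residual graph.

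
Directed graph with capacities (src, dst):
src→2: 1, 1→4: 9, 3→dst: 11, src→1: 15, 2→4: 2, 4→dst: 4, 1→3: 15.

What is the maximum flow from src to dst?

15

Augment src→1→3→dst: bottleneck 11. Total 11.
Augment src→1→4→dst: bottleneck 4. Total 15.
No augmenting path remains in the residual graph.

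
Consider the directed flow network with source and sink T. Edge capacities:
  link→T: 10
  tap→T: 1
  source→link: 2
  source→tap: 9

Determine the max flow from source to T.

3

Augment source→link→T: bottleneck 2. Total 2.
Augment source→tap→T: bottleneck 1. Total 3.
No augmenting path remains in the residual graph.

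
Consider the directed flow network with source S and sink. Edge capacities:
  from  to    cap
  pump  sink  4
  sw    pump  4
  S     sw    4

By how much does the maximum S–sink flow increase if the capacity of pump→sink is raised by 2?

0

Original max flow = 4.
Edge pump→sink does not cross the min cut (source side {S}), so extra capacity there cannot help.
New max flow = 4. Increase = 0.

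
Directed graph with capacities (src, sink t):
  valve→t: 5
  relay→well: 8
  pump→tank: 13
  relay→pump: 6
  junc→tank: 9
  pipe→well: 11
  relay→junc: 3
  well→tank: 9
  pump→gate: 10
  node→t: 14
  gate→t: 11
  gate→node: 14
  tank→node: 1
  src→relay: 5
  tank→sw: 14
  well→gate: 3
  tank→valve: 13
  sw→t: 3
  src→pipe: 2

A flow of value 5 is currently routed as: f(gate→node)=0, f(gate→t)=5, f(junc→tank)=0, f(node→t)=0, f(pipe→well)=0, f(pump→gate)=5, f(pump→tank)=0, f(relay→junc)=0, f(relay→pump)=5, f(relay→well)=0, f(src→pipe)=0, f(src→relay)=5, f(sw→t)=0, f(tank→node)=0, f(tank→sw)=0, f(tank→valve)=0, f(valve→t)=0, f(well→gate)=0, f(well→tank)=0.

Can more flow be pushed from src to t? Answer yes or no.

Residual path src→pipe→well→gate→t has bottleneck 2 > 0.
Pushing 2 along it raises the flow to 7, so the given flow is not maximum.

Yes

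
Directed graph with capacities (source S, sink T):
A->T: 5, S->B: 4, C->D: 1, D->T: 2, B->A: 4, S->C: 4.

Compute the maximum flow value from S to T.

5

Augment S->B->A->T: bottleneck 4. Total 4.
Augment S->C->D->T: bottleneck 1. Total 5.
No augmenting path remains in the residual graph.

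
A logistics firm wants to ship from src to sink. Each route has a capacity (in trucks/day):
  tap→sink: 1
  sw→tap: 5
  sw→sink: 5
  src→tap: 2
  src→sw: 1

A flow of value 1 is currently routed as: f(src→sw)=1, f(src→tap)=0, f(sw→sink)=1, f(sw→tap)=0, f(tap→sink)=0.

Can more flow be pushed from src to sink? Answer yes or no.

Yes

Residual path src→tap→sink has bottleneck 1 > 0.
Pushing 1 along it raises the flow to 2, so the given flow is not maximum.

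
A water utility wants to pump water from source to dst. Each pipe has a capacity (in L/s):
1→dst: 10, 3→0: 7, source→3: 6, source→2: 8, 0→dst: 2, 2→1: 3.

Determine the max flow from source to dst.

5

Augment source→2→1→dst: bottleneck 3. Total 3.
Augment source→3→0→dst: bottleneck 2. Total 5.
No augmenting path remains in the residual graph.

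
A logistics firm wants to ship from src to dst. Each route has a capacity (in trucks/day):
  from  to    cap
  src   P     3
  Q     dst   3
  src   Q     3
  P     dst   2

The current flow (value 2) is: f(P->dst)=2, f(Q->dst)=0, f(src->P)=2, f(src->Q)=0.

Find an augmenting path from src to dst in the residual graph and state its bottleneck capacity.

src->Q->dst, bottleneck 3

Residual along src->Q->dst: src->Q: 3, Q->dst: 3.
Bottleneck = min = 3.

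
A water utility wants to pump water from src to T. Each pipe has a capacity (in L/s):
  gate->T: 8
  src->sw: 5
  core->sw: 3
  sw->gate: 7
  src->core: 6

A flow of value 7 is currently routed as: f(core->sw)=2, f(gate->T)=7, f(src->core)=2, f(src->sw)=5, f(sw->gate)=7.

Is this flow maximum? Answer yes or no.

Yes

Residual reachable from src: {core, src, sw}; T is not reachable.
Saturated cut: sw->gate with total capacity 7 = current flow value. Flow is maximum.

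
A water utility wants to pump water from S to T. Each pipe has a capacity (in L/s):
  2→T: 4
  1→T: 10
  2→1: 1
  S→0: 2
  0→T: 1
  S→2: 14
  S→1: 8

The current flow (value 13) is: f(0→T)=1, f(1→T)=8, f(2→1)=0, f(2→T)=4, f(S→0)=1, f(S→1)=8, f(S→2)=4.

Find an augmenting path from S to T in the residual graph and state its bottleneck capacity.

S→2→1→T, bottleneck 1

Residual along S→2→1→T: S→2: 10, 2→1: 1, 1→T: 2.
Bottleneck = min = 1.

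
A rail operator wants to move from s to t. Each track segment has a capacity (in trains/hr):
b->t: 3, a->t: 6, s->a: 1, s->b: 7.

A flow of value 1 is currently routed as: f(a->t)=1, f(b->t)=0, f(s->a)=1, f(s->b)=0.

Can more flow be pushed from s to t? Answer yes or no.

Yes

Residual path s->b->t has bottleneck 3 > 0.
Pushing 3 along it raises the flow to 4, so the given flow is not maximum.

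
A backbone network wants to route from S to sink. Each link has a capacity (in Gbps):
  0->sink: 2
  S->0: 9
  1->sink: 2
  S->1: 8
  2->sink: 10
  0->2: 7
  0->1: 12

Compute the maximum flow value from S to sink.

Augment S->0->sink: bottleneck 2. Total 2.
Augment S->1->sink: bottleneck 2. Total 4.
Augment S->0->2->sink: bottleneck 7. Total 11.
No augmenting path remains in the residual graph.

11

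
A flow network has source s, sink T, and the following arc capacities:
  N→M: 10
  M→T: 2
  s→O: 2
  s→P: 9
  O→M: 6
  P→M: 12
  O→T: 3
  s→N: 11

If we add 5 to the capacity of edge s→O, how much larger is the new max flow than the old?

1

Original max flow = 4.
After raising cap(s→O), augmenting paths through that edge carry 1 more unit.
New max flow = 5. Increase = 1.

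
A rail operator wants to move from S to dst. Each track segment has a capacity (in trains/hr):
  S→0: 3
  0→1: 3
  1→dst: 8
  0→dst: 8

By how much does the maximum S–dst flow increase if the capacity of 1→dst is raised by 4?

0

Original max flow = 3.
Edge 1→dst does not cross the min cut (source side {S}), so extra capacity there cannot help.
New max flow = 3. Increase = 0.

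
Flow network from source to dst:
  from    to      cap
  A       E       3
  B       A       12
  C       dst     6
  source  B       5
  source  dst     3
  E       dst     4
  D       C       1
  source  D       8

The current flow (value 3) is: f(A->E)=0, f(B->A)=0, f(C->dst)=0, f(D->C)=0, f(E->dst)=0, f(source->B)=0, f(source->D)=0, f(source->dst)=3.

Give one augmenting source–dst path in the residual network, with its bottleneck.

source->D->C->dst, bottleneck 1

Residual along source->D->C->dst: source->D: 8, D->C: 1, C->dst: 6.
Bottleneck = min = 1.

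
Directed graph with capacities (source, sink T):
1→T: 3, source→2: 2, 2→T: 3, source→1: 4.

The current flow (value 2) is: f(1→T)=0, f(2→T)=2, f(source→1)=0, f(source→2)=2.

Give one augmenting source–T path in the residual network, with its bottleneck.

source→1→T, bottleneck 3

Residual along source→1→T: source→1: 4, 1→T: 3.
Bottleneck = min = 3.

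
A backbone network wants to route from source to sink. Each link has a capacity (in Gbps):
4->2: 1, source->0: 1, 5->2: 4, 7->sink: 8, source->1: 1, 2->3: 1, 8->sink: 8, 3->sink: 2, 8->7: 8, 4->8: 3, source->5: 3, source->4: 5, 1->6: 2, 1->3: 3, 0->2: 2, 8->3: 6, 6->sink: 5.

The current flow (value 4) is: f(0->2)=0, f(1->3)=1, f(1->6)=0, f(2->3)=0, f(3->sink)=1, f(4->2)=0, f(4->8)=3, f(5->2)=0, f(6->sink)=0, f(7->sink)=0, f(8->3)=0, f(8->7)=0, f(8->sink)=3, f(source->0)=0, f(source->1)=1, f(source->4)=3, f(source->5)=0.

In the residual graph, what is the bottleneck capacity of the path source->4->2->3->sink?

Residual capacities along the path: source->4: 2, 4->2: 1, 2->3: 1, 3->sink: 1.
Minimum is 1.

1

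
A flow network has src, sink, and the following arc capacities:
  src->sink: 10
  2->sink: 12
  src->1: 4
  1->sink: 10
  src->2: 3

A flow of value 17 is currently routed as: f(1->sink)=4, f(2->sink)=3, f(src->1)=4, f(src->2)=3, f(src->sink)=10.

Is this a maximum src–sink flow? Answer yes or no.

Yes

Residual reachable from src: {src}; sink is not reachable.
Saturated cut: src->2, src->1, src->sink with total capacity 17 = current flow value. Flow is maximum.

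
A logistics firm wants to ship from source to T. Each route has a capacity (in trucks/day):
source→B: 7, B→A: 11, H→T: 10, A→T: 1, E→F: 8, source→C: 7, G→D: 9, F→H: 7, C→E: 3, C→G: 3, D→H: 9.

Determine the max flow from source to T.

Augment source→B→A→T: bottleneck 1. Total 1.
Augment source→C→E→F→H→T: bottleneck 3. Total 4.
Augment source→C→G→D→H→T: bottleneck 3. Total 7.
No augmenting path remains in the residual graph.

7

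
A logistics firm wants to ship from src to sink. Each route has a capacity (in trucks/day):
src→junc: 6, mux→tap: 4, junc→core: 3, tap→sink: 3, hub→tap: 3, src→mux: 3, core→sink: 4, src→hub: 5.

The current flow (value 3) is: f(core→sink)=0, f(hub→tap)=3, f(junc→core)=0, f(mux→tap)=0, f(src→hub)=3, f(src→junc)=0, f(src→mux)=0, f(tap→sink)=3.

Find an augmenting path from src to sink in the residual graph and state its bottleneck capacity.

Residual along src→junc→core→sink: src→junc: 6, junc→core: 3, core→sink: 4.
Bottleneck = min = 3.

src→junc→core→sink, bottleneck 3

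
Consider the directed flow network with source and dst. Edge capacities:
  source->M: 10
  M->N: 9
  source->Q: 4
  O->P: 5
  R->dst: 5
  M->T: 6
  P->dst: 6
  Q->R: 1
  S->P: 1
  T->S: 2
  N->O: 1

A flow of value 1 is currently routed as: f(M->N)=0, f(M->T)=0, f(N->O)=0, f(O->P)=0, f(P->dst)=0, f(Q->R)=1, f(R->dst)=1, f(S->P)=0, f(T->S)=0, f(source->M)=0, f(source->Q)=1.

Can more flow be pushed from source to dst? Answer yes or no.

Yes

Residual path source->M->T->S->P->dst has bottleneck 1 > 0.
Pushing 1 along it raises the flow to 2, so the given flow is not maximum.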